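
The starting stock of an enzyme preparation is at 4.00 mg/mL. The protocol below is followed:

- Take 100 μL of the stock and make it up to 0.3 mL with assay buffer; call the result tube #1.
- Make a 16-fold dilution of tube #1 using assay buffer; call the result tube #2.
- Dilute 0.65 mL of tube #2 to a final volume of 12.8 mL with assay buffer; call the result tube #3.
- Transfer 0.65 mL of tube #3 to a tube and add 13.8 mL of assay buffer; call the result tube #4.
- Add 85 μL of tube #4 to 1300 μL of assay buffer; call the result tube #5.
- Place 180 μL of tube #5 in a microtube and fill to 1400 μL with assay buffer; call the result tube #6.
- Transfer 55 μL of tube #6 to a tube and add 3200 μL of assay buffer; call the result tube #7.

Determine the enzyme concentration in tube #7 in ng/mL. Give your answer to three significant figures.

0.0254 ng/mL

Step 1: 100 μL brought to 0.3 mL → factor 300/100 = 3
Step 2: 16-fold → factor 16
Step 3: 0.65 mL brought to 12.8 mL → factor 12.8/0.65 = 19.692
Step 4: 0.65 mL + 13.8 mL = 14.45 mL total → factor 14.45/0.65 = 22.231
Step 5: 85 μL + 1300 μL = 1385 μL total → factor 1385/85 = 16.294
Step 6: 180 μL brought to 1400 μL → factor 1400/180 = 7.7778
Step 7: 55 μL + 3200 μL = 3255 μL total → factor 3255/55 = 59.182
Overall dilution factor = 3 × 16 × 19.692 × 22.231 × 16.294 × 7.7778 × 59.182 = 1.576 × 10^8
Final = 4.00 mg/mL / 1.576 × 10^8 = 2.538 × 10^-8 mg/mL = 0.0254 ng/mL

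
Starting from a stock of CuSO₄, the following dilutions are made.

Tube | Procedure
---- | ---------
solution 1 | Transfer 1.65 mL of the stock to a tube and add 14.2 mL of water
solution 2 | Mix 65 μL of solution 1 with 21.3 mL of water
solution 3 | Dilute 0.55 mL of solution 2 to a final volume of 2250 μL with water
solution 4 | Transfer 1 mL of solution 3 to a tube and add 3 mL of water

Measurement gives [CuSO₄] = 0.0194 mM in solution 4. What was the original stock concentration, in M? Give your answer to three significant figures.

1.00 M

Step 1: 1.65 mL + 14.2 mL = 15.85 mL total → factor 15.85/1.65 = 9.6061
Step 2: 65 μL + 21.3 mL = 21365 μL total → factor 21365/65 = 328.69
Step 3: 0.55 mL brought to 2250 μL → factor 2.25/0.55 = 4.0909
Step 4: 1 mL + 3 mL = 4 mL total → factor 4/1 = 4
Overall dilution factor = 9.6061 × 328.69 × 4.0909 × 4 = 51667
Stock = 0.0194 mM × 51667 = 1002 mM = 1.00 M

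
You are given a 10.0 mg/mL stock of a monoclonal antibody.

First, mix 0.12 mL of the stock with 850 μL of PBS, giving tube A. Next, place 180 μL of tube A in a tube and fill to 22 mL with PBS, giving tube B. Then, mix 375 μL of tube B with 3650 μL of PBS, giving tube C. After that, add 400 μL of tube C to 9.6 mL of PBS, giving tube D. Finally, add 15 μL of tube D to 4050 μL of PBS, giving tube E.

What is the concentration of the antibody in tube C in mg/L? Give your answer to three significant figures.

0.943 mg/L

Step 1: 0.12 mL + 850 μL = 0.97 mL total → factor 0.97/0.12 = 8.0833
Step 2: 180 μL brought to 22 mL → factor 22000/180 = 122.22
Step 3: 375 μL + 3650 μL = 4025 μL total → factor 4025/375 = 10.733
Dilution factor through tube C = 8.0833 × 122.22 × 10.733 = 10604
[tube C] = 10.0 mg/mL / 10604 = 0.0009430 mg/mL = 0.943 mg/L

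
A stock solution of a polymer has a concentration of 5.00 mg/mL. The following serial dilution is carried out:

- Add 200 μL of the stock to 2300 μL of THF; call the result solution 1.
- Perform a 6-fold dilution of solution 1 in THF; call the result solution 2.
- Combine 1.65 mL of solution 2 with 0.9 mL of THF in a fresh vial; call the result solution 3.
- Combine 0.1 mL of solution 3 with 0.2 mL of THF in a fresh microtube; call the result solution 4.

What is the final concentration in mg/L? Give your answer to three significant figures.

Step 1: 200 μL + 2300 μL = 2500 μL total → factor 2500/200 = 12.5
Step 2: 6-fold → factor 6
Step 3: 1.65 mL + 0.9 mL = 2.55 mL total → factor 2.55/1.65 = 1.5455
Step 4: 0.1 mL + 0.2 mL = 0.3 mL total → factor 0.3/0.1 = 3
Overall dilution factor = 12.5 × 6 × 1.5455 × 3 = 347.73
Final = 5.00 mg/mL / 347.73 = 0.01438 mg/mL = 14.4 mg/L

14.4 mg/L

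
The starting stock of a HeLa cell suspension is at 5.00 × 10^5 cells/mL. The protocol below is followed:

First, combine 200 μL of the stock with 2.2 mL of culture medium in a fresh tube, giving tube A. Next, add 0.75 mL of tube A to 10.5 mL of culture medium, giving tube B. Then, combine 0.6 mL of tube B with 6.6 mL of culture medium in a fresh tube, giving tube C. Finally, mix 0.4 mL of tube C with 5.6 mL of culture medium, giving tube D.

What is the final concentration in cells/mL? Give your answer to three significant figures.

15.4 cells/mL

Step 1: 200 μL + 2.2 mL = 2400 μL total → factor 2400/200 = 12
Step 2: 0.75 mL + 10.5 mL = 11.25 mL total → factor 11.25/0.75 = 15
Step 3: 0.6 mL + 6.6 mL = 7.2 mL total → factor 7.2/0.6 = 12
Step 4: 0.4 mL + 5.6 mL = 6 mL total → factor 6/0.4 = 15
Overall dilution factor = 12 × 15 × 12 × 15 = 32400
Final = 5.00 × 10^5 cells/mL / 32400 = 15.4 cells/mL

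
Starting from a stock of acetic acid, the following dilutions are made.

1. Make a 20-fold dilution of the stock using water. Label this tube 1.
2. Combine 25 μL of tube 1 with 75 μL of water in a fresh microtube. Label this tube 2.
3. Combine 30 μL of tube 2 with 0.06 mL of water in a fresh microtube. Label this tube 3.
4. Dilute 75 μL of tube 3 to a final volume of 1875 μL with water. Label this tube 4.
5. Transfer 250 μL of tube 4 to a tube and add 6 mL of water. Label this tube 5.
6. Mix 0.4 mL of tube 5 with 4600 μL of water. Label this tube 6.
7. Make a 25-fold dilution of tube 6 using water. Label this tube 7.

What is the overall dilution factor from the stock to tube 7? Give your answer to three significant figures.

Step 1: 20-fold → factor 20
Step 2: 25 μL + 75 μL = 100 μL total → factor 100/25 = 4
Step 3: 30 μL + 0.06 mL = 90 μL total → factor 90/30 = 3
Step 4: 75 μL brought to 1875 μL → factor 1875/75 = 25
Step 5: 250 μL + 6 mL = 6250 μL total → factor 6250/250 = 25
Step 6: 0.4 mL + 4600 μL = 5 mL total → factor 5/0.4 = 12.5
Step 7: 25-fold → factor 25
Overall dilution factor = 20 × 4 × 3 × 25 × 25 × 12.5 × 25 = 4.6875 × 10^7

4.69 × 10^7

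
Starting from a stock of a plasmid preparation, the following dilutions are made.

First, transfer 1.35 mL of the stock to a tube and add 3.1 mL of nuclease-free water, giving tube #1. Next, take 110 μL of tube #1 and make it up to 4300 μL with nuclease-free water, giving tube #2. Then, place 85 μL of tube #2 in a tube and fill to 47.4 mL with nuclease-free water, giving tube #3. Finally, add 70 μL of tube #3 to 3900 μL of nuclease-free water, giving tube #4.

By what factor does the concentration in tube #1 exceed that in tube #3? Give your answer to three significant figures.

Step 1: 1.35 mL + 3.1 mL = 4.45 mL total → factor 4.45/1.35 = 3.2963
Step 2: 110 μL brought to 4300 μL → factor 4300/110 = 39.091
Step 3: 85 μL brought to 47.4 mL → factor 47400/85 = 557.65
Dilution factor to tube #1 = 3.2963; to tube #3 = 71856
[tube #1]/[tube #3] = (factor to tube #3)/(factor to tube #1) = 71856/3.2963 = 2.18 × 10^4

2.18 × 10^4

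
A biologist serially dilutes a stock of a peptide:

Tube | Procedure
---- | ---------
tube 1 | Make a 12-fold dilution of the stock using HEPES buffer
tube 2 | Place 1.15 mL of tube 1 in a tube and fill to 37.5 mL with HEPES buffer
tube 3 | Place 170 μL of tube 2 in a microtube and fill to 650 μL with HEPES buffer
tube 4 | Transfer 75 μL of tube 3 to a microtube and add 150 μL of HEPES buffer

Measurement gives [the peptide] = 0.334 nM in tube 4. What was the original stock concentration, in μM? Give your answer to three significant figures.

Step 1: 12-fold → factor 12
Step 2: 1.15 mL brought to 37.5 mL → factor 37.5/1.15 = 32.609
Step 3: 170 μL brought to 650 μL → factor 650/170 = 3.8235
Step 4: 75 μL + 150 μL = 225 μL total → factor 225/75 = 3
Overall dilution factor = 12 × 32.609 × 3.8235 × 3 = 4488.5
Stock = 0.334 nM × 4488.5 = 1499 nM = 1.50 μM

1.50 μM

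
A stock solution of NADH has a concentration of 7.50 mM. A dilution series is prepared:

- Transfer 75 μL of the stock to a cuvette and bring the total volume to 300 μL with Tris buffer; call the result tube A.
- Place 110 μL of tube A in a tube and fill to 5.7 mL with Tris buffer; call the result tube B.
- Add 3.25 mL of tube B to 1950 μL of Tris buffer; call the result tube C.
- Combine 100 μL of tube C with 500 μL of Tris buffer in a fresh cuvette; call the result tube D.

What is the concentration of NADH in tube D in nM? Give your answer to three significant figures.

Step 1: 75 μL brought to 300 μL → factor 300/75 = 4
Step 2: 110 μL brought to 5.7 mL → factor 5700/110 = 51.818
Step 3: 3.25 mL + 1950 μL = 5.2 mL total → factor 5.2/3.25 = 1.6
Step 4: 100 μL + 500 μL = 600 μL total → factor 600/100 = 6
Overall dilution factor = 4 × 51.818 × 1.6 × 6 = 1989.8
Final = 7.50 mM / 1989.8 = 0.003769 mM = 3.77 × 10^3 nM

3.77 × 10^3 nM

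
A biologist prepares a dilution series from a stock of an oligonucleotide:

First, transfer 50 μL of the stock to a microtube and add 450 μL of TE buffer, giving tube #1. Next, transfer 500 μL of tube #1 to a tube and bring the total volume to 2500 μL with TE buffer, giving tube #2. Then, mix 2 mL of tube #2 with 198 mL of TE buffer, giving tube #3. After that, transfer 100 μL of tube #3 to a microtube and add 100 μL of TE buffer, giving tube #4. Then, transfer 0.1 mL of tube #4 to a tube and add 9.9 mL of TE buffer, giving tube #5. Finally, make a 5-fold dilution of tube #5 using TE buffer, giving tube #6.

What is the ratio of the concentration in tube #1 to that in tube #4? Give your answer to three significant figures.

1.00 × 10^3

Step 1: 50 μL + 450 μL = 500 μL total → factor 500/50 = 10
Step 2: 500 μL brought to 2500 μL → factor 2500/500 = 5
Step 3: 2 mL + 198 mL = 200 mL total → factor 200/2 = 100
Step 4: 100 μL + 100 μL = 200 μL total → factor 200/100 = 2
Dilution factor to tube #1 = 10; to tube #4 = 10000
[tube #1]/[tube #4] = (factor to tube #4)/(factor to tube #1) = 10000/10 = 1.00 × 10^3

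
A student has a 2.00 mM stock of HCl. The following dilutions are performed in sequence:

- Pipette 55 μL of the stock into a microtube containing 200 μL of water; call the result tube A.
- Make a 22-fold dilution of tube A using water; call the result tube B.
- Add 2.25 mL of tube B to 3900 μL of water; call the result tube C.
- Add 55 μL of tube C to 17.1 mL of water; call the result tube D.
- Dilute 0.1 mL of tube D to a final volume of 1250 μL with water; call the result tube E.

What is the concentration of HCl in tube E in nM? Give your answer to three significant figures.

Step 1: 55 μL + 200 μL = 255 μL total → factor 255/55 = 4.6364
Step 2: 22-fold → factor 22
Step 3: 2.25 mL + 3900 μL = 6.15 mL total → factor 6.15/2.25 = 2.7333
Step 4: 55 μL + 17.1 mL = 17155 μL total → factor 17155/55 = 311.91
Step 5: 0.1 mL brought to 1250 μL → factor 1.25/0.1 = 12.5
Overall dilution factor = 4.6364 × 22 × 2.7333 × 311.91 × 12.5 = 1.087 × 10^6
Final = 2.00 mM / 1.087 × 10^6 = 1.840 × 10^-6 mM = 1.84 nM

1.84 nM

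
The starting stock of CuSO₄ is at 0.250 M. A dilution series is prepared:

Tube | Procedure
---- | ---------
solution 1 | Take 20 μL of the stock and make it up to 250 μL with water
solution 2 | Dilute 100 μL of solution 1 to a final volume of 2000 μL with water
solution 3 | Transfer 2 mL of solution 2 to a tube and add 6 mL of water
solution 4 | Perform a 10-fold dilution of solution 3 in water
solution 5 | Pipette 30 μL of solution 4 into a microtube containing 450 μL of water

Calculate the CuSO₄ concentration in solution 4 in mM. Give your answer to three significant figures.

0.0250 mM

Step 1: 20 μL brought to 250 μL → factor 250/20 = 12.5
Step 2: 100 μL brought to 2000 μL → factor 2000/100 = 20
Step 3: 2 mL + 6 mL = 8 mL total → factor 8/2 = 4
Step 4: 10-fold → factor 10
Dilution factor through solution 4 = 12.5 × 20 × 4 × 10 = 10000
[solution 4] = 0.250 M / 10000 = 2.500 × 10^-5 M = 0.0250 mM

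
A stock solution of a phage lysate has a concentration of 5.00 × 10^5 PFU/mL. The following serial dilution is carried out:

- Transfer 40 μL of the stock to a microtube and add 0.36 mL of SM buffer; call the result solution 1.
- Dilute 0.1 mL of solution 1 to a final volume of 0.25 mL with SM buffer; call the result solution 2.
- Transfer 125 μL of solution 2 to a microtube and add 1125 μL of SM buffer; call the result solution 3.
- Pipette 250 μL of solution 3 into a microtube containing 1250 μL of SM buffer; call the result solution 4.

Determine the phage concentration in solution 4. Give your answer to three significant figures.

Step 1: 40 μL + 0.36 mL = 400 μL total → factor 400/40 = 10
Step 2: 0.1 mL brought to 0.25 mL → factor 0.25/0.1 = 2.5
Step 3: 125 μL + 1125 μL = 1250 μL total → factor 1250/125 = 10
Step 4: 250 μL + 1250 μL = 1500 μL total → factor 1500/250 = 6
Overall dilution factor = 10 × 2.5 × 10 × 6 = 1500
Final = 5.00 × 10^5 PFU/mL / 1500 = 333 PFU/mL

333 PFU/mL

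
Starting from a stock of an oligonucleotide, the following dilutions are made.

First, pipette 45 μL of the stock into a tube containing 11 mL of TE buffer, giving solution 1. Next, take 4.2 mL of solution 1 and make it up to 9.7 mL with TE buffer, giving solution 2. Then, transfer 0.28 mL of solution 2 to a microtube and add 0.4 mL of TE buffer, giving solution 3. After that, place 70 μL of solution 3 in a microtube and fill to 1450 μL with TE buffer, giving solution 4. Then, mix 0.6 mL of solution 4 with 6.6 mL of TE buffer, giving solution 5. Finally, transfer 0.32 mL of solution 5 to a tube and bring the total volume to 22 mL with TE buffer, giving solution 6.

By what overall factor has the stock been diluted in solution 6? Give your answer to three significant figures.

Step 1: 45 μL + 11 mL = 11045 μL total → factor 11045/45 = 245.44
Step 2: 4.2 mL brought to 9.7 mL → factor 9.7/4.2 = 2.3095
Step 3: 0.28 mL + 0.4 mL = 0.68 mL total → factor 0.68/0.28 = 2.4286
Step 4: 70 μL brought to 1450 μL → factor 1450/70 = 20.714
Step 5: 0.6 mL + 6.6 mL = 7.2 mL total → factor 7.2/0.6 = 12
Step 6: 0.32 mL brought to 22 mL → factor 22/0.32 = 68.75
Overall dilution factor = 245.44 × 2.3095 × 2.4286 × 20.714 × 12 × 68.75 = 2.3526 × 10^7

2.35 × 10^7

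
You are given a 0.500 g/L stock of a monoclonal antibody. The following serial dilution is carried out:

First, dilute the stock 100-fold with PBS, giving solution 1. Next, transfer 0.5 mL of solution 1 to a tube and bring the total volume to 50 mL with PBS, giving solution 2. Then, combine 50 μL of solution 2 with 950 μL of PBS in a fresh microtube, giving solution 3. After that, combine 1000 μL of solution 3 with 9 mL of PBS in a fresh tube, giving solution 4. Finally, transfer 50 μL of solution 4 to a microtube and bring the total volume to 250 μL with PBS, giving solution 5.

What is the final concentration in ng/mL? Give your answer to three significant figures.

0.0500 ng/mL

Step 1: 100-fold → factor 100
Step 2: 0.5 mL brought to 50 mL → factor 50/0.5 = 100
Step 3: 50 μL + 950 μL = 1000 μL total → factor 1000/50 = 20
Step 4: 1000 μL + 9 mL = 10000 μL total → factor 10000/1000 = 10
Step 5: 50 μL brought to 250 μL → factor 250/50 = 5
Overall dilution factor = 100 × 100 × 20 × 10 × 5 = 1 × 10^7
Final = 0.500 g/L / 1 × 10^7 = 5.000 × 10^-8 g/L = 0.0500 ng/mL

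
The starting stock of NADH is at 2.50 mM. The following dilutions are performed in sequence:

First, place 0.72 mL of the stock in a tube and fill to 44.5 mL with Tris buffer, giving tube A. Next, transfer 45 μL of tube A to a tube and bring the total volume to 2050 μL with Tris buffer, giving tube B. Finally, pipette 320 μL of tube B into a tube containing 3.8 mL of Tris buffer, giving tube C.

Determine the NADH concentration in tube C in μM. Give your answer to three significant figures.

0.0690 μM

Step 1: 0.72 mL brought to 44.5 mL → factor 44.5/0.72 = 61.806
Step 2: 45 μL brought to 2050 μL → factor 2050/45 = 45.556
Step 3: 320 μL + 3.8 mL = 4120 μL total → factor 4120/320 = 12.875
Overall dilution factor = 61.806 × 45.556 × 12.875 = 36251
Final = 2.50 mM / 36251 = 6.896 × 10^-5 mM = 0.0690 μM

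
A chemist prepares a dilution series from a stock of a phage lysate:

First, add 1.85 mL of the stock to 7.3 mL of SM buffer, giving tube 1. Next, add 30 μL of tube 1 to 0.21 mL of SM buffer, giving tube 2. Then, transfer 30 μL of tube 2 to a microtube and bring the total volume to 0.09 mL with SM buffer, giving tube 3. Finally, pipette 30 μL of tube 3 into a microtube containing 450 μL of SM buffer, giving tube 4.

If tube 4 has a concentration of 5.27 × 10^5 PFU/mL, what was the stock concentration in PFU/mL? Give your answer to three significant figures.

1.00 × 10^9 PFU/mL

Step 1: 1.85 mL + 7.3 mL = 9.15 mL total → factor 9.15/1.85 = 4.9459
Step 2: 30 μL + 0.21 mL = 240 μL total → factor 240/30 = 8
Step 3: 30 μL brought to 0.09 mL → factor 90/30 = 3
Step 4: 30 μL + 450 μL = 480 μL total → factor 480/30 = 16
Overall dilution factor = 4.9459 × 8 × 3 × 16 = 1899.2
Stock = 5.27 × 10^5 PFU/mL × 1899.2 = 1.00 × 10^9 PFU/mL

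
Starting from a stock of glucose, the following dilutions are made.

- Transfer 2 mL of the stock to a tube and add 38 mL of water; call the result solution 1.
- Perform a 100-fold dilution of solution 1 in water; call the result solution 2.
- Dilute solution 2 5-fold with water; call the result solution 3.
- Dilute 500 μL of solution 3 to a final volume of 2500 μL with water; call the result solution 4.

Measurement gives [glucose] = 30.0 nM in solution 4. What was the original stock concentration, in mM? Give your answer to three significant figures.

1.50 mM

Step 1: 2 mL + 38 mL = 40 mL total → factor 40/2 = 20
Step 2: 100-fold → factor 100
Step 3: 5-fold → factor 5
Step 4: 500 μL brought to 2500 μL → factor 2500/500 = 5
Overall dilution factor = 20 × 100 × 5 × 5 = 50000
Stock = 30.0 nM × 50000 = 1.500 × 10^6 nM = 1.50 mM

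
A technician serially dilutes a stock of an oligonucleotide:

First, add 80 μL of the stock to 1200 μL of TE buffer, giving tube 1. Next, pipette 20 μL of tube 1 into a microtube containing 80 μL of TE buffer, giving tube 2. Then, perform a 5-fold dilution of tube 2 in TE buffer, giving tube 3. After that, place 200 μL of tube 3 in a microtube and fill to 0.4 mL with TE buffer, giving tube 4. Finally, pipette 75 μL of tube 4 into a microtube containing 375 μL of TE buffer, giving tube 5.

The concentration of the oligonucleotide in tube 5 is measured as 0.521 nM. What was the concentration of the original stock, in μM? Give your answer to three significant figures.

Step 1: 80 μL + 1200 μL = 1280 μL total → factor 1280/80 = 16
Step 2: 20 μL + 80 μL = 100 μL total → factor 100/20 = 5
Step 3: 5-fold → factor 5
Step 4: 200 μL brought to 0.4 mL → factor 400/200 = 2
Step 5: 75 μL + 375 μL = 450 μL total → factor 450/75 = 6
Overall dilution factor = 16 × 5 × 5 × 2 × 6 = 4800
Stock = 0.521 nM × 4800 = 2501 nM = 2.50 μM

2.50 μM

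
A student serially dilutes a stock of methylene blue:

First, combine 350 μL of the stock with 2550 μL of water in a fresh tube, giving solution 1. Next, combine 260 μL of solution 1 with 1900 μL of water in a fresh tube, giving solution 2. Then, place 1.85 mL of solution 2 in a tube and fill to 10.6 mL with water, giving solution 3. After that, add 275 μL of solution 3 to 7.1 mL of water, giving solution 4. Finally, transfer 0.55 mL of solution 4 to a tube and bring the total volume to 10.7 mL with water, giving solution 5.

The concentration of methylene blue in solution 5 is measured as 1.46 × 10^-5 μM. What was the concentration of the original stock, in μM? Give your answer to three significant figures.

3.00 μM

Step 1: 350 μL + 2550 μL = 2900 μL total → factor 2900/350 = 8.2857
Step 2: 260 μL + 1900 μL = 2160 μL total → factor 2160/260 = 8.3077
Step 3: 1.85 mL brought to 10.6 mL → factor 10.6/1.85 = 5.7297
Step 4: 275 μL + 7.1 mL = 7375 μL total → factor 7375/275 = 26.818
Step 5: 0.55 mL brought to 10.7 mL → factor 10.7/0.55 = 19.455
Overall dilution factor = 8.2857 × 8.3077 × 5.7297 × 26.818 × 19.455 = 2.0578 × 10^5
Stock = 1.46 × 10^-5 μM × 2.0578 × 10^5 = 3.00 μM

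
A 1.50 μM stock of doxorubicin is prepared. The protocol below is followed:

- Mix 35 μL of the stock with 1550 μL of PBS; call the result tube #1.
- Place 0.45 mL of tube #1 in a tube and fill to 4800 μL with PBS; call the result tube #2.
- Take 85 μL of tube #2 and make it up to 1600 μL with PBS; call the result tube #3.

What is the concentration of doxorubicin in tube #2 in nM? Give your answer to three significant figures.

Step 1: 35 μL + 1550 μL = 1585 μL total → factor 1585/35 = 45.286
Step 2: 0.45 mL brought to 4800 μL → factor 4.8/0.45 = 10.667
Dilution factor through tube #2 = 45.286 × 10.667 = 483.05
[tube #2] = 1.50 μM / 483.05 = 0.003105 μM = 3.11 nM

3.11 nM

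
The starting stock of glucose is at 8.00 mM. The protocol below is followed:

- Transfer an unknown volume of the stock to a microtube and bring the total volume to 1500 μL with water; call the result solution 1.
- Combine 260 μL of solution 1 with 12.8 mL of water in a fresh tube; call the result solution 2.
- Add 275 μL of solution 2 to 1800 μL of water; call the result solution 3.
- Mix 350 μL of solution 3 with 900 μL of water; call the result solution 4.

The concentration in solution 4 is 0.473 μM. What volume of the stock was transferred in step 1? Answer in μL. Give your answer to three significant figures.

120 μL

Step 1: v brought to 1500 μL → factor = 1500 μL/v
Step 2: 260 μL + 12.8 mL = 13060 μL total → factor 13060/260 = 50.231
Step 3: 275 μL + 1800 μL = 2075 μL total → factor 2075/275 = 7.5455
Step 4: 350 μL + 900 μL = 1250 μL total → factor 1250/350 = 3.5714
Product of known-step factors = 1353.6
Overall factor = 8.00 mM / (0.473 μM) = 16913
Step-1 factor = 16913 / 1353.6 = 12.495
v = 1500 μL / 12.495 = 120 μL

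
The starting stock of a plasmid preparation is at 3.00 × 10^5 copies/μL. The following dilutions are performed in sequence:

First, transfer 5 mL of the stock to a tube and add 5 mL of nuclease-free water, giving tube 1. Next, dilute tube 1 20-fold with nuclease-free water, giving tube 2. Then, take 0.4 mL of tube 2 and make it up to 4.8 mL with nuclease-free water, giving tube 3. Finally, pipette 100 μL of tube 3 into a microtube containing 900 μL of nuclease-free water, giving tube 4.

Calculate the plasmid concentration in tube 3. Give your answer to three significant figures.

625 copies/μL

Step 1: 5 mL + 5 mL = 10 mL total → factor 10/5 = 2
Step 2: 20-fold → factor 20
Step 3: 0.4 mL brought to 4.8 mL → factor 4.8/0.4 = 12
Dilution factor through tube 3 = 2 × 20 × 12 = 480
[tube 3] = 3.00 × 10^5 copies/μL / 480 = 625 copies/μL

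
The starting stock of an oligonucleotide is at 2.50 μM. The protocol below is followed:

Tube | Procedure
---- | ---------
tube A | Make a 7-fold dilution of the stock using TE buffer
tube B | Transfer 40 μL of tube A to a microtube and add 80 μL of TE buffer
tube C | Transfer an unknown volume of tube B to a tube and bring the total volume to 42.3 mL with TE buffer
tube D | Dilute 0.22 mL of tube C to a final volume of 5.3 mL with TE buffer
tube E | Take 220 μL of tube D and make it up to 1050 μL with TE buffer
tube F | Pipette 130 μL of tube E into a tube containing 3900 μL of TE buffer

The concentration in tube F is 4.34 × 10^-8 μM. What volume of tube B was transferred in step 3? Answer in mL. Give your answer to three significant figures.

0.0550 mL

Step 1: 7-fold → factor 7
Step 2: 40 μL + 80 μL = 120 μL total → factor 120/40 = 3
Step 3: v brought to 42.3 mL → factor = 42.3 mL/v
Step 4: 0.22 mL brought to 5.3 mL → factor 5.3/0.22 = 24.091
Step 5: 220 μL brought to 1050 μL → factor 1050/220 = 4.7727
Step 6: 130 μL + 3900 μL = 4030 μL total → factor 4030/130 = 31
Product of known-step factors = 74852
Overall factor = 2.50 μM / (4.34 × 10^-8 μM) = 5.7604 × 10^7
Step-3 factor = 5.7604 × 10^7 / 74852 = 769.57
v = 42.3 mL / 769.57 = 0.0550 mL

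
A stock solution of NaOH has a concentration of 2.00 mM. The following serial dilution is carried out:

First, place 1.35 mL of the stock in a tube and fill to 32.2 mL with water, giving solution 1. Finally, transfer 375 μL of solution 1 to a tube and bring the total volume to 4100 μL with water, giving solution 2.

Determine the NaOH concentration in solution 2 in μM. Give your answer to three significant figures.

7.67 μM

Step 1: 1.35 mL brought to 32.2 mL → factor 32.2/1.35 = 23.852
Step 2: 375 μL brought to 4100 μL → factor 4100/375 = 10.933
Overall dilution factor = 23.852 × 10.933 = 260.78
Final = 2.00 mM / 260.78 = 0.007669 mM = 7.67 μM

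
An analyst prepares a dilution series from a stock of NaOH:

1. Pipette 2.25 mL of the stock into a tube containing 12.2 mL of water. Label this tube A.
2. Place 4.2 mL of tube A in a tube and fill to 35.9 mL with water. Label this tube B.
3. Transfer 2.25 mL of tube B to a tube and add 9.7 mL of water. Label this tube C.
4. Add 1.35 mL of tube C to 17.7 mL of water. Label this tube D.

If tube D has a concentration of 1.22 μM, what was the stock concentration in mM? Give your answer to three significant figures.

5.02 mM

Step 1: 2.25 mL + 12.2 mL = 14.45 mL total → factor 14.45/2.25 = 6.4222
Step 2: 4.2 mL brought to 35.9 mL → factor 35.9/4.2 = 8.5476
Step 3: 2.25 mL + 9.7 mL = 11.95 mL total → factor 11.95/2.25 = 5.3111
Step 4: 1.35 mL + 17.7 mL = 19.05 mL total → factor 19.05/1.35 = 14.111
Overall dilution factor = 6.4222 × 8.5476 × 5.3111 × 14.111 = 4114.1
Stock = 1.22 μM × 4114.1 = 5019 μM = 5.02 mM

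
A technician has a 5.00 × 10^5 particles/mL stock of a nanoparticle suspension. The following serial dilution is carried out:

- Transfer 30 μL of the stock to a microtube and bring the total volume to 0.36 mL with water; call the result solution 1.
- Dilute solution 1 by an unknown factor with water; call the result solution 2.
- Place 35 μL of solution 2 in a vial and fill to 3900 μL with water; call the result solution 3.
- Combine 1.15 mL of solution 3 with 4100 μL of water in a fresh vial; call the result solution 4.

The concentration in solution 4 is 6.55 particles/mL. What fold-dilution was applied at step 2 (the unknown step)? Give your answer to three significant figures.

12.5-fold

Step 1: 30 μL brought to 0.36 mL → factor 360/30 = 12
Step 2: unknown factor x
Step 3: 35 μL brought to 3900 μL → factor 3900/35 = 111.43
Step 4: 1.15 mL + 4100 μL = 5.25 mL total → factor 5.25/1.15 = 4.5652
Product of known-step factors = 6104.3
Overall factor = 5.00 × 10^5 particles/mL / (6.55 particles/mL) = 76336
x = 76336 / 6104.3 = 12.5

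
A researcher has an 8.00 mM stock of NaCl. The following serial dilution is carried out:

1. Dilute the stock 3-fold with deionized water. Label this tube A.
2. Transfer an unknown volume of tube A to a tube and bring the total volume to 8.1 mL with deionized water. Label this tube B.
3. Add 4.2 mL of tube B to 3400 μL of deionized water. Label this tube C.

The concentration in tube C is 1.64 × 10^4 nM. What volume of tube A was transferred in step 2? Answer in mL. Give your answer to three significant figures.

0.0901 mL

Step 1: 3-fold → factor 3
Step 2: v brought to 8.1 mL → factor = 8.1 mL/v
Step 3: 4.2 mL + 3400 μL = 7.6 mL total → factor 7.6/4.2 = 1.8095
Product of known-step factors = 5.4286
Overall factor = 8.00 mM / (1.64 × 10^4 nM) = 487.8
Step-2 factor = 487.8 / 5.4286 = 89.859
v = 8.1 mL / 89.859 = 0.0901 mL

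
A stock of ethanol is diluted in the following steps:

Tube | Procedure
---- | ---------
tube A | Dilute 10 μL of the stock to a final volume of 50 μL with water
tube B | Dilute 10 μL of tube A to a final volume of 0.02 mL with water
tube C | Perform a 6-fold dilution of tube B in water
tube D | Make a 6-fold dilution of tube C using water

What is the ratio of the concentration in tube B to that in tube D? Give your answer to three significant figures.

36.0

Step 1: 10 μL brought to 50 μL → factor 50/10 = 5
Step 2: 10 μL brought to 0.02 mL → factor 20/10 = 2
Step 3: 6-fold → factor 6
Step 4: 6-fold → factor 6
Dilution factor to tube B = 10; to tube D = 360
[tube B]/[tube D] = (factor to tube D)/(factor to tube B) = 360/10 = 36.0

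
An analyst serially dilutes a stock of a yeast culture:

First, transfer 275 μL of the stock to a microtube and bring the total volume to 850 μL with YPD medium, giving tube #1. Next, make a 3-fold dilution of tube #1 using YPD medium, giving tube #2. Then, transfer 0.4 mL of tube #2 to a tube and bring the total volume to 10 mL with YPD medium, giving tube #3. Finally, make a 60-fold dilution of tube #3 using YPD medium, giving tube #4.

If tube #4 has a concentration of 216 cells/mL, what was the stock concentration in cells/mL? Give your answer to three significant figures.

3.00 × 10^6 cells/mL

Step 1: 275 μL brought to 850 μL → factor 850/275 = 3.0909
Step 2: 3-fold → factor 3
Step 3: 0.4 mL brought to 10 mL → factor 10/0.4 = 25
Step 4: 60-fold → factor 60
Overall dilution factor = 3.0909 × 3 × 25 × 60 = 13909
Stock = 216 cells/mL × 13909 = 3.00 × 10^6 cells/mL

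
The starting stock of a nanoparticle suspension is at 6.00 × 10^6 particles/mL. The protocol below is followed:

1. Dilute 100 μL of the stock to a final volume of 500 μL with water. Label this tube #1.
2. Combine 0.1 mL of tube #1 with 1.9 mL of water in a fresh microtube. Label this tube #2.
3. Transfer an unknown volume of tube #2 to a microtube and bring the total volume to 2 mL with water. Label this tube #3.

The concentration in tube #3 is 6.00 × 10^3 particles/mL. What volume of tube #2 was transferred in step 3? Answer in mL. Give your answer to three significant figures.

Step 1: 100 μL brought to 500 μL → factor 500/100 = 5
Step 2: 0.1 mL + 1.9 mL = 2 mL total → factor 2/0.1 = 20
Step 3: v brought to 2 mL → factor = 2 mL/v
Product of known-step factors = 100
Overall factor = 6.00 × 10^6 particles/mL / (6.00 × 10^3 particles/mL) = 1000
Step-3 factor = 1000 / 100 = 10
v = 2 mL / 10 = 0.200 mL

0.200 mL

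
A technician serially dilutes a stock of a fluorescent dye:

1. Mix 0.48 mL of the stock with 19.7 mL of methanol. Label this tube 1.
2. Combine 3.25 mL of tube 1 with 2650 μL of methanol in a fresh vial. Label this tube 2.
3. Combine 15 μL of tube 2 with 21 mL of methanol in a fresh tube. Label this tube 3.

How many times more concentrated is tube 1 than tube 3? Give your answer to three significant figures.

Step 1: 0.48 mL + 19.7 mL = 20.18 mL total → factor 20.18/0.48 = 42.042
Step 2: 3.25 mL + 2650 μL = 5.9 mL total → factor 5.9/3.25 = 1.8154
Step 3: 15 μL + 21 mL = 21015 μL total → factor 21015/15 = 1401
Dilution factor to tube 1 = 42.042; to tube 3 = 1.0693 × 10^5
[tube 1]/[tube 3] = (factor to tube 3)/(factor to tube 1) = 1.0693 × 10^5/42.042 = 2.54 × 10^3

2.54 × 10^3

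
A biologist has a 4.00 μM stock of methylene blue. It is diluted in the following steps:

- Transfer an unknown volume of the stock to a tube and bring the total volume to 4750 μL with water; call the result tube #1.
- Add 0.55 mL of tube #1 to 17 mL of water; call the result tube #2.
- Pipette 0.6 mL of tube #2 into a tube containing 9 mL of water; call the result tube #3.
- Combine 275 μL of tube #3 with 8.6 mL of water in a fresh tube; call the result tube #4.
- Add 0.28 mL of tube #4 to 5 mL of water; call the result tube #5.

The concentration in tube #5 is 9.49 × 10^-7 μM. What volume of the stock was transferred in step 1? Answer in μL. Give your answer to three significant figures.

Step 1: v brought to 4750 μL → factor = 4750 μL/v
Step 2: 0.55 mL + 17 mL = 17.55 mL total → factor 17.55/0.55 = 31.909
Step 3: 0.6 mL + 9 mL = 9.6 mL total → factor 9.6/0.6 = 16
Step 4: 275 μL + 8.6 mL = 8875 μL total → factor 8875/275 = 32.273
Step 5: 0.28 mL + 5 mL = 5.28 mL total → factor 5.28/0.28 = 18.857
Product of known-step factors = 3.107 × 10^5
Overall factor = 4.00 μM / (9.49 × 10^-7 μM) = 4.215 × 10^6
Step-1 factor = 4.215 × 10^6 / 3.107 × 10^5 = 13.566
v = 4750 μL / 13.566 = 350 μL

350 μL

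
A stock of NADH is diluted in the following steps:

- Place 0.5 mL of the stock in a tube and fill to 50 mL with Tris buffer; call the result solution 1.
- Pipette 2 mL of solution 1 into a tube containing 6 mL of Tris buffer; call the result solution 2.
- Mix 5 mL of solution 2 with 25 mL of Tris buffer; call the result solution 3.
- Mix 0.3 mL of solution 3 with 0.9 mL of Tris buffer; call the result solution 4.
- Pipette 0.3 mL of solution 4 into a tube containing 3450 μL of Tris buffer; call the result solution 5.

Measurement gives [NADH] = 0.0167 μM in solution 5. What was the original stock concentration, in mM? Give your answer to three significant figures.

Step 1: 0.5 mL brought to 50 mL → factor 50/0.5 = 100
Step 2: 2 mL + 6 mL = 8 mL total → factor 8/2 = 4
Step 3: 5 mL + 25 mL = 30 mL total → factor 30/5 = 6
Step 4: 0.3 mL + 0.9 mL = 1.2 mL total → factor 1.2/0.3 = 4
Step 5: 0.3 mL + 3450 μL = 3.75 mL total → factor 3.75/0.3 = 12.5
Overall dilution factor = 100 × 4 × 6 × 4 × 12.5 = 1.2 × 10^5
Stock = 0.0167 μM × 1.2 × 10^5 = 2004 μM = 2.00 mM

2.00 mM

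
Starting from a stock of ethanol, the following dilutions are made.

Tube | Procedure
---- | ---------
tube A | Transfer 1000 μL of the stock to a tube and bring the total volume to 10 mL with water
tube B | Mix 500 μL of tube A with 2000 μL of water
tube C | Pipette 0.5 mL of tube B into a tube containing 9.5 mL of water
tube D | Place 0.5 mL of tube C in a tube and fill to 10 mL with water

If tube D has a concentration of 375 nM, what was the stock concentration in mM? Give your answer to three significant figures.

Step 1: 1000 μL brought to 10 mL → factor 10000/1000 = 10
Step 2: 500 μL + 2000 μL = 2500 μL total → factor 2500/500 = 5
Step 3: 0.5 mL + 9.5 mL = 10 mL total → factor 10/0.5 = 20
Step 4: 0.5 mL brought to 10 mL → factor 10/0.5 = 20
Overall dilution factor = 10 × 5 × 20 × 20 = 20000
Stock = 375 nM × 20000 = 7.500 × 10^6 nM = 7.50 mM

7.50 mM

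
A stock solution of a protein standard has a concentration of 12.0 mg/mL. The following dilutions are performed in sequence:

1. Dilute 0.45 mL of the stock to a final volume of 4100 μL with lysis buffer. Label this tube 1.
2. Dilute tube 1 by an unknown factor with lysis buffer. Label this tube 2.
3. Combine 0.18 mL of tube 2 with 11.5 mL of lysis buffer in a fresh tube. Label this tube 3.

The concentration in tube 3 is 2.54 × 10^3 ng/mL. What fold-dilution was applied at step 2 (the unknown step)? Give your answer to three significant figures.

Step 1: 0.45 mL brought to 4100 μL → factor 4.1/0.45 = 9.1111
Step 2: unknown factor x
Step 3: 0.18 mL + 11.5 mL = 11.68 mL total → factor 11.68/0.18 = 64.889
Product of known-step factors = 591.21
Overall factor = 12.0 mg/mL / (2.54 × 10^3 ng/mL) = 4724.4
x = 4724.4 / 591.21 = 7.99

7.99-fold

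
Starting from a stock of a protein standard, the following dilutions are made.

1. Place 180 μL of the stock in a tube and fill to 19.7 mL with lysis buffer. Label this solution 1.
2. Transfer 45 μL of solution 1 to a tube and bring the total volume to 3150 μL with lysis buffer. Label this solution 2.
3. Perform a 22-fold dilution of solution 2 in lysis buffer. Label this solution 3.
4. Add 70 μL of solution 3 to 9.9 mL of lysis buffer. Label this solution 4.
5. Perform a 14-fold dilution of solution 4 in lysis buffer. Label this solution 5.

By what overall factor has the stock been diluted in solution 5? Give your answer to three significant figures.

3.36 × 10^8

Step 1: 180 μL brought to 19.7 mL → factor 19700/180 = 109.44
Step 2: 45 μL brought to 3150 μL → factor 3150/45 = 70
Step 3: 22-fold → factor 22
Step 4: 70 μL + 9.9 mL = 9970 μL total → factor 9970/70 = 142.43
Step 5: 14-fold → factor 14
Overall dilution factor = 109.44 × 70 × 22 × 142.43 × 14 = 3.3608 × 10^8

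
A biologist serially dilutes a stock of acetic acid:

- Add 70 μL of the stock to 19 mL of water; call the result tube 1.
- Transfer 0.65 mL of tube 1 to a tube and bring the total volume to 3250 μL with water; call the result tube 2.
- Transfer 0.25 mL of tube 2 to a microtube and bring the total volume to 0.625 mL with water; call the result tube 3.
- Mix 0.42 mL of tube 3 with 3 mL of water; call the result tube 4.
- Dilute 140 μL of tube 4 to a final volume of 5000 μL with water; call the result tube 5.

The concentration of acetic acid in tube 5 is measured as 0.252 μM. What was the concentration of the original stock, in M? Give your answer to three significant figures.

0.250 M

Step 1: 70 μL + 19 mL = 19070 μL total → factor 19070/70 = 272.43
Step 2: 0.65 mL brought to 3250 μL → factor 3.25/0.65 = 5
Step 3: 0.25 mL brought to 0.625 mL → factor 0.625/0.25 = 2.5
Step 4: 0.42 mL + 3 mL = 3.42 mL total → factor 3.42/0.42 = 8.1429
Step 5: 140 μL brought to 5000 μL → factor 5000/140 = 35.714
Overall dilution factor = 272.43 × 5 × 2.5 × 8.1429 × 35.714 = 9.9033 × 10^5
Stock = 0.252 μM × 9.9033 × 10^5 = 2.496 × 10^5 μM = 0.250 M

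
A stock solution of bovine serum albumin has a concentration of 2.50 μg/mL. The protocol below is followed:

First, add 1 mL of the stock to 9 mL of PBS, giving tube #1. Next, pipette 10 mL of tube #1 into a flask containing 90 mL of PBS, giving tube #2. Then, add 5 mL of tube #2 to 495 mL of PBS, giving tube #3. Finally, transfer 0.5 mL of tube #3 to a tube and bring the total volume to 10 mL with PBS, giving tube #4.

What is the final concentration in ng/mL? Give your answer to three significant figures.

0.0125 ng/mL

Step 1: 1 mL + 9 mL = 10 mL total → factor 10/1 = 10
Step 2: 10 mL + 90 mL = 100 mL total → factor 100/10 = 10
Step 3: 5 mL + 495 mL = 500 mL total → factor 500/5 = 100
Step 4: 0.5 mL brought to 10 mL → factor 10/0.5 = 20
Overall dilution factor = 10 × 10 × 100 × 20 = 2 × 10^5
Final = 2.50 μg/mL / 2 × 10^5 = 1.250 × 10^-5 μg/mL = 0.0125 ng/mL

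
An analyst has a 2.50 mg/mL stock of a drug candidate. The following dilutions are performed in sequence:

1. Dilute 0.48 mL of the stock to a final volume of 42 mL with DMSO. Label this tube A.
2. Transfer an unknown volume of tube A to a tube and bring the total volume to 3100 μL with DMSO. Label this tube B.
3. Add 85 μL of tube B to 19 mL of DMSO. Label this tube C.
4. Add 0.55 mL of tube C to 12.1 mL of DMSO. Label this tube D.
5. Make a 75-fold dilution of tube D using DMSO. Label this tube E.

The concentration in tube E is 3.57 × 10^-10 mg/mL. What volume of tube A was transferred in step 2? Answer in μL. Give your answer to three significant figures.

Step 1: 0.48 mL brought to 42 mL → factor 42/0.48 = 87.5
Step 2: v brought to 3100 μL → factor = 3100 μL/v
Step 3: 85 μL + 19 mL = 19085 μL total → factor 19085/85 = 224.53
Step 4: 0.55 mL + 12.1 mL = 12.65 mL total → factor 12.65/0.55 = 23
Step 5: 75-fold → factor 75
Product of known-step factors = 3.389 × 10^7
Overall factor = 2.50 mg/mL / (3.57 × 10^-10 mg/mL) = 7.0028 × 10^9
Step-2 factor = 7.0028 × 10^9 / 3.389 × 10^7 = 206.63
v = 3100 μL / 206.63 = 15.0 μL

15.0 μL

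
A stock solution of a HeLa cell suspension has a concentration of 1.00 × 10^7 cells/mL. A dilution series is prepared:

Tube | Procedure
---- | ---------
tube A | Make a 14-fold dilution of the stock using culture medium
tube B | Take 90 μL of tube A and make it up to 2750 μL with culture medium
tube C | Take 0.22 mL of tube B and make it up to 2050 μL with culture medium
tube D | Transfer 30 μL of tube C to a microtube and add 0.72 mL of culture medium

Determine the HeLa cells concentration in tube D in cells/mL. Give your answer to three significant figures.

100 cells/mL

Step 1: 14-fold → factor 14
Step 2: 90 μL brought to 2750 μL → factor 2750/90 = 30.556
Step 3: 0.22 mL brought to 2050 μL → factor 2.05/0.22 = 9.3182
Step 4: 30 μL + 0.72 mL = 750 μL total → factor 750/30 = 25
Overall dilution factor = 14 × 30.556 × 9.3182 × 25 = 99653
Final = 1.00 × 10^7 cells/mL / 99653 = 100 cells/mL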